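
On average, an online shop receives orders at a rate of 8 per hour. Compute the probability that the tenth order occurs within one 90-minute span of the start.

0.7576

Over the interval, μ = 8 × 1.5 = 12 (a 90-minute span = 1.5 hours).
The tenth arrival falls in the interval iff at least 10 events occur there: P(S_10 ≤ t) = P(N ≥ 10) = 1 − P(N ≤ 9) ≈ 0.7576.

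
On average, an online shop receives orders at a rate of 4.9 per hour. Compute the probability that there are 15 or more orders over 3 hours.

0.5033

Over the interval, μ = 4.9 × 3 = 14.7 (3 hours).
P(N ≥ 15) = 1 − P(N ≤ 14) = 1 − Σ_{j=0}^{14} e^(−μ) μ^j/j! ≈ 0.5033.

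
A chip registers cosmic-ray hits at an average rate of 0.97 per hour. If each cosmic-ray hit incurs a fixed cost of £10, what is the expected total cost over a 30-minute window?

£4.85

E[N] = 0.97 × 0.5 = 0.485 (a 30-minute window = 0.5 hours); E[cost] = 0.485 × £10 = £4.85.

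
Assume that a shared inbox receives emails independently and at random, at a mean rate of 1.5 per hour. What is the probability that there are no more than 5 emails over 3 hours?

Over the interval, μ = 1.5 × 3 = 4.5 (3 hours).
P(N ≤ 5) = Σ_{j=0}^{5} e^(−μ) μ^j/j! ≈ 0.7029.

0.7029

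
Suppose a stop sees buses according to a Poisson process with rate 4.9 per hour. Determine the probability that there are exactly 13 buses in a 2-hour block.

Over the interval, μ = 4.9 × 2 = 9.8 (a 2-hour block = 2 hours).
P(N = 13) = e^(−μ) μ^13/13! = e^(−9.8) · 9.8^13/6227020800 ≈ 0.0685.

0.0685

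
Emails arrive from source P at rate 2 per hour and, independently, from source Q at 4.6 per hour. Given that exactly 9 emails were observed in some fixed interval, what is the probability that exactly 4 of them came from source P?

Given the total, each event is independently from source P with probability p = λ_P/(λ_P+λ_Q) = 2/6.6 ≈ 0.3030.
So K ~ Binomial(9, 2/6.6): P(K = 4) = C(9,4) · (2/6.6)^4 · (4.6/6.6)^5 ≈ 0.1747.

0.1747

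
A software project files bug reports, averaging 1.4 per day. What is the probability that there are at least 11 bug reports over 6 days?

Over the interval, μ = 1.4 × 6 = 8.4 (6 days).
P(N ≥ 11) = 1 − P(N ≤ 10) = 1 − Σ_{j=0}^{10} e^(−μ) μ^j/j! ≈ 0.2257.

0.2257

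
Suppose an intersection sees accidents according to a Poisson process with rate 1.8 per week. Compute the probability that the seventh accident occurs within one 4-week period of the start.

Over the interval, μ = 1.8 × 4 = 7.2 (a 4-week period = 4 weeks).
The seventh arrival falls in the interval iff at least 7 events occur there: P(S_7 ≤ t) = P(N ≥ 7) = 1 − P(N ≤ 6) ≈ 0.5796.

0.5796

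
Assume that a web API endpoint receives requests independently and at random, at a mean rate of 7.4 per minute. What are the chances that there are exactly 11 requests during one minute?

0.0558

With mean μ = 7.4 per minute,
P(N = 11) = e^(−μ) μ^11/11! = e^(−7.4) · 7.4^11/39916800 ≈ 0.0558.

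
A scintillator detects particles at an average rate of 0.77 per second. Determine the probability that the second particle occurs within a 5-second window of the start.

0.8968

Over the interval, μ = 0.77 × 5 = 3.85 (a 5-second window = 5 seconds).
The second arrival falls in the interval iff at least 2 events occur there: P(S_2 ≤ t) = P(N ≥ 2) = 1 − P(N ≤ 1) ≈ 0.8968.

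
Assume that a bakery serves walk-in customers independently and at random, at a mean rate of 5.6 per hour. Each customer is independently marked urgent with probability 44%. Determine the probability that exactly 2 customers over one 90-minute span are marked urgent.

Thinning: the customers that are marked urgent themselves form a Poisson process with rate 0.44 × 5.6 = 2.464 per hour.
Over the interval, μ = 2.464 × 1.5 = 3.696 (a 90-minute span = 1.5 hours).
P(N = 2) = e^(−3.696) · 3.696^2/2! ≈ 0.1695.

0.1695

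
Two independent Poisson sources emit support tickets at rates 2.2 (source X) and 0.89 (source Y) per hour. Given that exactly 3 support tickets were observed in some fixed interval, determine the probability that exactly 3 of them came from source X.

Given the total, each event is independently from source X with probability p = λ_X/(λ_X+λ_Y) = 2.2/3.09 ≈ 0.7120.
So K ~ Binomial(3, 2.2/3.09): P(K = 3) = C(3,3) · (2.2/3.09)^3 · (0.89/3.09)^0 ≈ 0.3609.

0.3609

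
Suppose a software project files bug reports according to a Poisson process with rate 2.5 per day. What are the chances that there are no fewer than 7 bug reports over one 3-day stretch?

0.6218

Over the interval, μ = 2.5 × 3 = 7.5 (a 3-day stretch = 3 days).
P(N ≥ 7) = 1 − P(N ≤ 6) = 1 − Σ_{j=0}^{6} e^(−μ) μ^j/j! ≈ 0.6218.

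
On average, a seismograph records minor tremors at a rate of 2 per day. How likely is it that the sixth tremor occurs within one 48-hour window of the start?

Over the interval, μ = 2 × 2 = 4 (a 48-hour window = 2 days).
The sixth arrival falls in the interval iff at least 6 events occur there: P(S_6 ≤ t) = P(N ≥ 6) = 1 − P(N ≤ 5) ≈ 0.2149.

0.2149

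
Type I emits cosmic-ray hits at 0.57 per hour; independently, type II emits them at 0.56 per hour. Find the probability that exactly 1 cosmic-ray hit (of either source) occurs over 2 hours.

Independent Poisson processes superpose: combined rate λ = 0.57 + 0.56 = 1.13 per hour.
Over the interval, μ = 1.13 × 2 = 2.26 (2 hours).
P(N = 1) = e^(−2.26) · 2.26^1/1! ≈ 0.2358.

0.2358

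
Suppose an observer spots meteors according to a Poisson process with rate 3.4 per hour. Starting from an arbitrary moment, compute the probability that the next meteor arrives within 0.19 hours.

Inter-arrival times are exponential with rate λ = 3.4 per hour.
P(T ≤ 0.19) = 1 − e^(−λt) = 1 − e^(−3.4 × 0.19) = 1 − e^(−0.646) ≈ 0.4759.

0.4759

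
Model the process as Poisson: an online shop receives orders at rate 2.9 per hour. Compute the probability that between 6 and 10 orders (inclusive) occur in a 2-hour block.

Over the interval, μ = 2.9 × 2 = 5.8 (a 2-hour block = 2 hours).
P(6 ≤ N ≤ 10) = Σ_{j=6}^{10} e^(−5.8) · 5.8^j/j! ≈ 0.4868.

0.4868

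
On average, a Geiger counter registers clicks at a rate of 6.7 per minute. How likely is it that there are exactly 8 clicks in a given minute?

0.1240

With mean μ = 6.7 per minute,
P(N = 8) = e^(−μ) μ^8/8! = e^(−6.7) · 6.7^8/40320 ≈ 0.1240.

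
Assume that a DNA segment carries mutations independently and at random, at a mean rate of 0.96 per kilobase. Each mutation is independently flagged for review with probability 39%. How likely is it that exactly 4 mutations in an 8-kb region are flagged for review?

Thinning: the mutations that are flagged for review themselves form a Poisson process with rate 0.39 × 0.96 = 0.3744 per kilobase.
Over the interval, μ = 0.3744 × 8 = 2.9952 (an 8-kb region = 8 kilobases).
P(N = 4) = e^(−2.9952) · 2.9952^4/4! ≈ 0.1678.

0.1678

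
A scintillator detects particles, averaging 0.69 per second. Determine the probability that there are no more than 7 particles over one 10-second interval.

Over the interval, μ = 0.69 × 10 = 6.9 (a 10-second interval = 10 seconds).
P(N ≤ 7) = Σ_{j=0}^{7} e^(−μ) μ^j/j! ≈ 0.6136.

0.6136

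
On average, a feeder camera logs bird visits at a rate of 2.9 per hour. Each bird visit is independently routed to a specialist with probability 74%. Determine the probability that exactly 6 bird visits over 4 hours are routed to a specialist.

Thinning: the bird visits that are routed to a specialist themselves form a Poisson process with rate 0.74 × 2.9 = 2.146 per hour.
Over the interval, μ = 2.146 × 4 = 8.584 (4 hours).
P(N = 6) = e^(−8.584) · 8.584^6/6! ≈ 0.1039.

0.1039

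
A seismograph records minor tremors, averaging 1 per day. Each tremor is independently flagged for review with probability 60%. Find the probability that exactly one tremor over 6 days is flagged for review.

Thinning: the tremors that are flagged for review themselves form a Poisson process with rate 0.6 × 1 = 0.6 per day.
Over the interval, μ = 0.6 × 6 = 3.6 (6 days).
P(N = 1) = e^(−3.6) · 3.6^1/1! ≈ 0.0984.

0.0984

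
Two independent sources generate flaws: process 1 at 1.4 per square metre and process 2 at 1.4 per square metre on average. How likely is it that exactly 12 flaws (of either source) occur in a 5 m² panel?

Independent Poisson processes superpose: combined rate λ = 1.4 + 1.4 = 2.8 per square metre.
Over the interval, μ = 2.8 × 5 = 14 (a 5 m² panel = 5 square metres).
P(N = 12) = e^(−14) · 14^12/12! ≈ 0.0984.

0.0984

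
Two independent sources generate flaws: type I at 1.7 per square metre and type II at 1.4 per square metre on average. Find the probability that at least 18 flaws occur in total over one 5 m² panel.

0.2948

Independent Poisson processes superpose: combined rate λ = 1.7 + 1.4 = 3.1 per square metre.
Over the interval, μ = 3.1 × 5 = 15.5 (a 5 m² panel = 5 square metres).
P(N ≥ 18) = 1 − P(N ≤ 17) ≈ 0.2948.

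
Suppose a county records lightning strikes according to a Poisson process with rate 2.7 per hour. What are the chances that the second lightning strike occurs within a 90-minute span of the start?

Over the interval, μ = 2.7 × 1.5 = 4.05 (a 90-minute span = 1.5 hours).
The second arrival falls in the interval iff at least 2 events occur there: P(S_2 ≤ t) = P(N ≥ 2) = 1 − P(N ≤ 1) ≈ 0.9120.

0.9120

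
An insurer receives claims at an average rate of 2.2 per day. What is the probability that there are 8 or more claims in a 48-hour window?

0.0786

Over the interval, μ = 2.2 × 2 = 4.4 (a 48-hour window = 2 days).
P(N ≥ 8) = 1 − P(N ≤ 7) = 1 − Σ_{j=0}^{7} e^(−μ) μ^j/j! ≈ 0.0786.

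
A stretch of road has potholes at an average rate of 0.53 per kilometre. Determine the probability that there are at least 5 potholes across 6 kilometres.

0.2158

Over the interval, μ = 0.53 × 6 = 3.18 (6 kilometres).
P(N ≥ 5) = 1 − P(N ≤ 4) = 1 − Σ_{j=0}^{4} e^(−μ) μ^j/j! ≈ 0.2158.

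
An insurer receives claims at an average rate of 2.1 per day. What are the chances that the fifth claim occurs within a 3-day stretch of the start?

Over the interval, μ = 2.1 × 3 = 6.3 (a 3-day stretch = 3 days).
The fifth arrival falls in the interval iff at least 5 events occur there: P(S_5 ≤ t) = P(N ≥ 5) = 1 − P(N ≤ 4) ≈ 0.7531.

0.7531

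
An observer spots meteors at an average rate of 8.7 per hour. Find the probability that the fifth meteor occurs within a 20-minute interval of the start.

Over the interval, μ = 8.7 × 1/3 = 2.9 (a 20-minute interval = 1/3 hours).
The fifth arrival falls in the interval iff at least 5 events occur there: P(S_5 ≤ t) = P(N ≥ 5) = 1 − P(N ≤ 4) ≈ 0.1682.

0.1682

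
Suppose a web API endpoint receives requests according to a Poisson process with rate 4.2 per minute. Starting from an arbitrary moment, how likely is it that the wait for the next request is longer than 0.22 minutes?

The wait for the next event is exponential with rate λ = 4.2 per minute.
P(T > 0.22) = e^(−λt) = e^(−4.2 × 0.22) = e^(−0.924) ≈ 0.3969.

0.3969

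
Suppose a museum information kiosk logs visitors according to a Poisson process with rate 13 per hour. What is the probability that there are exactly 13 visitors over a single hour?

With mean μ = 13 per hour,
P(N = 13) = e^(−μ) μ^13/13! = e^(−13) · 13^13/6227020800 ≈ 0.1099.

0.1099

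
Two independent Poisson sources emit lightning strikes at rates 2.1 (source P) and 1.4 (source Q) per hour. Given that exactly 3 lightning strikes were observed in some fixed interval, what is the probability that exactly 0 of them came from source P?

0.0640

Given the total, each event is independently from source P with probability p = λ_P/(λ_P+λ_Q) = 2.1/3.5 = 0.6000.
So K ~ Binomial(3, 2.1/3.5): P(K = 0) = C(3,0) · (2.1/3.5)^0 · (1.4/3.5)^3 ≈ 0.0640.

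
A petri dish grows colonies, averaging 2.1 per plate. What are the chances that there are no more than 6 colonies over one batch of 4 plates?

0.2670

Over the interval, μ = 2.1 × 4 = 8.4 (a batch of 4 plates = 4 plates).
P(N ≤ 6) = Σ_{j=0}^{6} e^(−μ) μ^j/j! ≈ 0.2670.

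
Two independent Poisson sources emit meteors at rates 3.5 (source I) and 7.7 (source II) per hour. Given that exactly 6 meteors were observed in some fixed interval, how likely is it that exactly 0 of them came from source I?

0.1056

Given the total, each event is independently from source I with probability p = λ_I/(λ_I+λ_II) = 3.5/11.2 = 0.3125.
So K ~ Binomial(6, 3.5/11.2): P(K = 0) = C(6,0) · (3.5/11.2)^0 · (7.7/11.2)^6 ≈ 0.1056.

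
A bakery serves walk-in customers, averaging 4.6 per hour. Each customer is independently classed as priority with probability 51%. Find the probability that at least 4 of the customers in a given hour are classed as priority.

0.2101

Thinning: the customers that are classed as priority themselves form a Poisson process with rate 0.51 × 4.6 = 2.346 per hour.
So μ = 2.346.
P(N ≥ 4) = 1 − P(N ≤ 3) ≈ 0.2101.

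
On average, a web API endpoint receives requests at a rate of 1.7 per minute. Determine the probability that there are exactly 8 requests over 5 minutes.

0.1375

Over the interval, μ = 1.7 × 5 = 8.5 (5 minutes).
P(N = 8) = e^(−μ) μ^8/8! = e^(−8.5) · 8.5^8/40320 ≈ 0.1375.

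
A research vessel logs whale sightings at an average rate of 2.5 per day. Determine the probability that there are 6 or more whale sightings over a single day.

0.0420

With mean μ = 2.5 per day,
P(N ≥ 6) = 1 − P(N ≤ 5) = 1 − Σ_{j=0}^{5} e^(−μ) μ^j/j! ≈ 0.0420.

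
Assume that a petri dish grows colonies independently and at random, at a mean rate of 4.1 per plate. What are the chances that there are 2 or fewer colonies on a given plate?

With mean μ = 4.1 per plate,
P(N ≤ 2) = Σ_{j=0}^{2} e^(−μ) μ^j/j! ≈ 0.2238.

0.2238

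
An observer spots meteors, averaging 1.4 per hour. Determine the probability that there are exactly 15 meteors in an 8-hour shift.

Over the interval, μ = 1.4 × 8 = 11.2 (an 8-hour shift = 8 hours).
P(N = 15) = e^(−μ) μ^15/15! = e^(−11.2) · 11.2^15/1307674368000 ≈ 0.0572.

0.0572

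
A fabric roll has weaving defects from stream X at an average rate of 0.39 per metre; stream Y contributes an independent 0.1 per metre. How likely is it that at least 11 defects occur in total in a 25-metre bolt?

0.6784

Independent Poisson processes superpose: combined rate λ = 0.39 + 0.1 = 0.49 per metre.
Over the interval, μ = 0.49 × 25 = 12.25 (a 25-metre bolt = 25 metres).
P(N ≥ 11) = 1 − P(N ≤ 10) ≈ 0.6784.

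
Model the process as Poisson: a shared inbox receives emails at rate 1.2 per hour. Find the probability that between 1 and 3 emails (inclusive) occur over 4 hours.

0.2860

Over the interval, μ = 1.2 × 4 = 4.8 (4 hours).
P(1 ≤ N ≤ 3) = Σ_{j=1}^{3} e^(−4.8) · 4.8^j/j! ≈ 0.2860.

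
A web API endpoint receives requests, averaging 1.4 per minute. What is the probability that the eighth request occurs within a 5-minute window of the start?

0.4013

Over the interval, μ = 1.4 × 5 = 7 (a 5-minute window = 5 minutes).
The eighth arrival falls in the interval iff at least 8 events occur there: P(S_8 ≤ t) = P(N ≥ 8) = 1 − P(N ≤ 7) ≈ 0.4013.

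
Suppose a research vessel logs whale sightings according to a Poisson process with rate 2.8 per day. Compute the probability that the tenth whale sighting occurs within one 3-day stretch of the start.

Over the interval, μ = 2.8 × 3 = 8.4 (a 3-day stretch = 3 days).
The tenth arrival falls in the interval iff at least 10 events occur there: P(S_10 ≤ t) = P(N ≥ 10) = 1 − P(N ≤ 9) ≈ 0.3341.

0.3341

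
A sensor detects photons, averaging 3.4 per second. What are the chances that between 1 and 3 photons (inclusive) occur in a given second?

With mean μ = 3.4 per second,
P(1 ≤ N ≤ 3) = Σ_{j=1}^{3} e^(−3.4) · 3.4^j/j! ≈ 0.5250.

0.5250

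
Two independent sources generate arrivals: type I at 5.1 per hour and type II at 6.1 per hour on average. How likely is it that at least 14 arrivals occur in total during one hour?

0.2376

Independent Poisson processes superpose: combined rate λ = 5.1 + 6.1 = 11.2 per hour.
So μ = 11.2.
P(N ≥ 14) = 1 − P(N ≤ 13) ≈ 0.2376.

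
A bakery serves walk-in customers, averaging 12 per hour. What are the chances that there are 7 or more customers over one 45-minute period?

Over the interval, μ = 12 × 0.75 = 9 (a 45-minute period = 0.75 hours).
P(N ≥ 7) = 1 − P(N ≤ 6) = 1 − Σ_{j=0}^{6} e^(−μ) μ^j/j! ≈ 0.7932.

0.7932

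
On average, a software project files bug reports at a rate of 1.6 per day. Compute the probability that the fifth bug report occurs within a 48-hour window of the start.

Over the interval, μ = 1.6 × 2 = 3.2 (a 48-hour window = 2 days).
The fifth arrival falls in the interval iff at least 5 events occur there: P(S_5 ≤ t) = P(N ≥ 5) = 1 − P(N ≤ 4) ≈ 0.2194.

0.2194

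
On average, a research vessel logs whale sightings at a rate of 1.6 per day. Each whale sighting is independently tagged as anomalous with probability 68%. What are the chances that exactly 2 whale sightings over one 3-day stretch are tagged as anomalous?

0.2037

Thinning: the whale sightings that are tagged as anomalous themselves form a Poisson process with rate 0.68 × 1.6 = 1.088 per day.
Over the interval, μ = 1.088 × 3 = 3.264 (a 3-day stretch = 3 days).
P(N = 2) = e^(−3.264) · 3.264^2/2! ≈ 0.2037.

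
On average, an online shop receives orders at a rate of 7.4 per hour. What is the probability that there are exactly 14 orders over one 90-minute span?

Over the interval, μ = 7.4 × 1.5 = 11.1 (a 90-minute span = 1.5 hours).
P(N = 14) = e^(−μ) μ^14/14! = e^(−11.1) · 11.1^14/87178291200 ≈ 0.0747.

0.0747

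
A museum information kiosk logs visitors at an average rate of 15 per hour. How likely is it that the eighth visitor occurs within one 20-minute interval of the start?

Over the interval, μ = 15 × 1/3 = 5 (a 20-minute interval = 1/3 hours).
The eighth arrival falls in the interval iff at least 8 events occur there: P(S_8 ≤ t) = P(N ≥ 8) = 1 − P(N ≤ 7) ≈ 0.1334.

0.1334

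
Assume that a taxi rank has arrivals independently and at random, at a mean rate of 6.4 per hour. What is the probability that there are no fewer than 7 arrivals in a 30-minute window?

0.0446

Over the interval, μ = 6.4 × 0.5 = 3.2 (a 30-minute window = 0.5 hours).
P(N ≥ 7) = 1 − P(N ≤ 6) = 1 − Σ_{j=0}^{6} e^(−μ) μ^j/j! ≈ 0.0446.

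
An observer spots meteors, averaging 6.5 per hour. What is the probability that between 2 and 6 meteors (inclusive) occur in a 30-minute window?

Over the interval, μ = 6.5 × 0.5 = 3.25 (a 30-minute window = 0.5 hours).
P(2 ≤ N ≤ 6) = Σ_{j=2}^{6} e^(−3.25) · 3.25^j/j! ≈ 0.7875.

0.7875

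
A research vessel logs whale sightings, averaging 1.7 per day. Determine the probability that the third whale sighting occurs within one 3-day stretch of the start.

0.8835

Over the interval, μ = 1.7 × 3 = 5.1 (a 3-day stretch = 3 days).
The third arrival falls in the interval iff at least 3 events occur there: P(S_3 ≤ t) = P(N ≥ 3) = 1 − P(N ≤ 2) ≈ 0.8835.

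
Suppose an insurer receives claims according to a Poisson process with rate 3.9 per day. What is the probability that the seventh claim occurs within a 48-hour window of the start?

0.6616

Over the interval, μ = 3.9 × 2 = 7.8 (a 48-hour window = 2 days).
The seventh arrival falls in the interval iff at least 7 events occur there: P(S_7 ≤ t) = P(N ≥ 7) = 1 − P(N ≤ 6) ≈ 0.6616.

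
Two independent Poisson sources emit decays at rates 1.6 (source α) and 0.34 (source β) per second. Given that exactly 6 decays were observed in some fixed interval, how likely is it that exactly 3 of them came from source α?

Given the total, each event is independently from source α with probability p = λ_α/(λ_α+λ_β) = 1.6/1.94 ≈ 0.8247.
So K ~ Binomial(6, 1.6/1.94): P(K = 3) = C(6,3) · (1.6/1.94)^3 · (0.34/1.94)^3 ≈ 0.0604.

0.0604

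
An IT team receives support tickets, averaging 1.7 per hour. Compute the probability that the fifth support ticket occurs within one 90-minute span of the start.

0.1156

Over the interval, μ = 1.7 × 1.5 = 2.55 (a 90-minute span = 1.5 hours).
The fifth arrival falls in the interval iff at least 5 events occur there: P(S_5 ≤ t) = P(N ≥ 5) = 1 − P(N ≤ 4) ≈ 0.1156.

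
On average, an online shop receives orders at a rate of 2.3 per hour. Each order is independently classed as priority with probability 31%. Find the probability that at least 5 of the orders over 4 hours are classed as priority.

Thinning: the orders that are classed as priority themselves form a Poisson process with rate 0.31 × 2.3 = 0.713 per hour.
Over the interval, μ = 0.713 × 4 = 2.852 (4 hours).
P(N ≥ 5) = 1 − P(N ≤ 4) ≈ 0.1605.

0.1605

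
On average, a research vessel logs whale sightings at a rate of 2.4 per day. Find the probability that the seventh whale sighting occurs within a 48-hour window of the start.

Over the interval, μ = 2.4 × 2 = 4.8 (a 48-hour window = 2 days).
The seventh arrival falls in the interval iff at least 7 events occur there: P(S_7 ≤ t) = P(N ≥ 7) = 1 − P(N ≤ 6) ≈ 0.2092.

0.2092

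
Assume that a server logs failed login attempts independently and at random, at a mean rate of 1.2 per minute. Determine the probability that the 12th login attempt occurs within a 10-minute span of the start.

0.5384

Over the interval, μ = 1.2 × 10 = 12 (a 10-minute span = 10 minutes).
The 12th arrival falls in the interval iff at least 12 events occur there: P(S_12 ≤ t) = P(N ≥ 12) = 1 − P(N ≤ 11) ≈ 0.5384.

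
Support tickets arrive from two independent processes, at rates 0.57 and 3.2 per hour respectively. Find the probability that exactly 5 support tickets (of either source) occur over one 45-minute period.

Independent Poisson processes superpose: combined rate λ = 0.57 + 3.2 = 3.77 per hour.
Over the interval, μ = 3.77 × 0.75 = 2.8275 (a 45-minute period = 0.75 hours).
P(N = 5) = e^(−2.8275) · 2.8275^5/5! ≈ 0.0891.

0.0891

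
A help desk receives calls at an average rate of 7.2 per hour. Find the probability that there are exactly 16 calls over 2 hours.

0.0911

Over the interval, μ = 7.2 × 2 = 14.4 (2 hours).
P(N = 16) = e^(−μ) μ^16/16! = e^(−14.4) · 14.4^16/20922789888000 ≈ 0.0911.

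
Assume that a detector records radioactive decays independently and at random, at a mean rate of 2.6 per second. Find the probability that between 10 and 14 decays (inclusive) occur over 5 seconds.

Over the interval, μ = 2.6 × 5 = 13 (5 seconds).
P(10 ≤ N ≤ 14) = Σ_{j=10}^{14} e^(−13) · 13^j/j! ≈ 0.5093.

0.5093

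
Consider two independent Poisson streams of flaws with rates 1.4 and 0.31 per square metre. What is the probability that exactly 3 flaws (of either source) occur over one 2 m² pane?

0.2181

Independent Poisson processes superpose: combined rate λ = 1.4 + 0.31 = 1.71 per square metre.
Over the interval, μ = 1.71 × 2 = 3.42 (a 2 m² pane = 2 square metres).
P(N = 3) = e^(−3.42) · 3.42^3/3! ≈ 0.2181.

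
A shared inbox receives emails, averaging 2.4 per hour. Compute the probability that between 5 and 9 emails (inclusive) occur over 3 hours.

0.6541

Over the interval, μ = 2.4 × 3 = 7.2 (3 hours).
P(5 ≤ N ≤ 9) = Σ_{j=5}^{9} e^(−7.2) · 7.2^j/j! ≈ 0.6541.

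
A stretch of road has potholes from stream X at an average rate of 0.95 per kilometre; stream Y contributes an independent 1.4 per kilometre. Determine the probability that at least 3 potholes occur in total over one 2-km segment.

Independent Poisson processes superpose: combined rate λ = 0.95 + 1.4 = 2.35 per kilometre.
Over the interval, μ = 2.35 × 2 = 4.7 (a 2-km segment = 2 kilometres).
P(N ≥ 3) = 1 − P(N ≤ 2) ≈ 0.8477.

0.8477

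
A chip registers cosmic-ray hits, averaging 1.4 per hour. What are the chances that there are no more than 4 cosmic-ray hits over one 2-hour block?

Over the interval, μ = 1.4 × 2 = 2.8 (a 2-hour block = 2 hours).
P(N ≤ 4) = Σ_{j=0}^{4} e^(−μ) μ^j/j! ≈ 0.8477.

0.8477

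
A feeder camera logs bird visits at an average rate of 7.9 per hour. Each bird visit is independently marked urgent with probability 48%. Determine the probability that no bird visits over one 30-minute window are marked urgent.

0.1502

Thinning: the bird visits that are marked urgent themselves form a Poisson process with rate 0.48 × 7.9 = 3.792 per hour.
Over the interval, μ = 3.792 × 0.5 = 1.896 (a 30-minute window = 0.5 hours).
P(N = 0) = e^(−1.896) · 1.896^0/0! ≈ 0.1502.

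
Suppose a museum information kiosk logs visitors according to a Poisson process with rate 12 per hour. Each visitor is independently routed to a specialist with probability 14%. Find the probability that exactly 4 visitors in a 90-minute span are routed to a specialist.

Thinning: the visitors that are routed to a specialist themselves form a Poisson process with rate 0.14 × 12 = 1.68 per hour.
Over the interval, μ = 1.68 × 1.5 = 2.52 (a 90-minute span = 1.5 hours).
P(N = 4) = e^(−2.52) · 2.52^4/4! ≈ 0.1352.

0.1352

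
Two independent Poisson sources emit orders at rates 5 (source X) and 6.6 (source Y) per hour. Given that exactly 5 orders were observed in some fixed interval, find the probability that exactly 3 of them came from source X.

Given the total, each event is independently from source X with probability p = λ_X/(λ_X+λ_Y) = 5/11.6 ≈ 0.4310.
So K ~ Binomial(5, 5/11.6): P(K = 3) = C(5,3) · (5/11.6)^3 · (6.6/11.6)^2 ≈ 0.2592.

0.2592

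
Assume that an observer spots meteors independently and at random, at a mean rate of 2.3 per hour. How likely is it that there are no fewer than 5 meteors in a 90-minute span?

Over the interval, μ = 2.3 × 1.5 = 3.45 (a 90-minute span = 1.5 hours).
P(N ≥ 5) = 1 − P(N ≤ 4) = 1 − Σ_{j=0}^{4} e^(−μ) μ^j/j! ≈ 0.2651.

0.2651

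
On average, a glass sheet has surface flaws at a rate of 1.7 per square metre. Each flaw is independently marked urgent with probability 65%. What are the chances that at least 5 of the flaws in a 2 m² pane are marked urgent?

0.0736

Thinning: the flaws that are marked urgent themselves form a Poisson process with rate 0.65 × 1.7 = 1.105 per square metre.
Over the interval, μ = 1.105 × 2 = 2.21 (a 2 m² pane = 2 square metres).
P(N ≥ 5) = 1 − P(N ≤ 4) ≈ 0.0736.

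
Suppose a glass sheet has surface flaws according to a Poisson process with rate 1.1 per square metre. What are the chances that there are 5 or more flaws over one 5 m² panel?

0.6425

Over the interval, μ = 1.1 × 5 = 5.5 (a 5 m² panel = 5 square metres).
P(N ≥ 5) = 1 − P(N ≤ 4) = 1 − Σ_{j=0}^{4} e^(−μ) μ^j/j! ≈ 0.6425.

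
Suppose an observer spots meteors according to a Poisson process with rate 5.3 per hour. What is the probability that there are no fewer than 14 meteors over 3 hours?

0.7173

Over the interval, μ = 5.3 × 3 = 15.9 (3 hours).
P(N ≥ 14) = 1 − P(N ≤ 13) = 1 − Σ_{j=0}^{13} e^(−μ) μ^j/j! ≈ 0.7173.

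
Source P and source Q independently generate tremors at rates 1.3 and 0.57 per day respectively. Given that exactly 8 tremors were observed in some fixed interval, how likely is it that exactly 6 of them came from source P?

Given the total, each event is independently from source P with probability p = λ_P/(λ_P+λ_Q) = 1.3/1.87 ≈ 0.6952.
So K ~ Binomial(8, 1.3/1.87): P(K = 6) = C(8,6) · (1.3/1.87)^6 · (0.57/1.87)^2 ≈ 0.2937.

0.2937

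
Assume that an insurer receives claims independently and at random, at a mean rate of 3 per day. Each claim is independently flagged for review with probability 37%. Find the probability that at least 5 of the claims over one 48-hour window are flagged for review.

0.0747

Thinning: the claims that are flagged for review themselves form a Poisson process with rate 0.37 × 3 = 1.11 per day.
Over the interval, μ = 1.11 × 2 = 2.22 (a 48-hour window = 2 days).
P(N ≥ 5) = 1 − P(N ≤ 4) ≈ 0.0747.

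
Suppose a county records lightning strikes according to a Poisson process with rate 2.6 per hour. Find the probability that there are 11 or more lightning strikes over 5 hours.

0.7483

Over the interval, μ = 2.6 × 5 = 13 (5 hours).
P(N ≥ 11) = 1 − P(N ≤ 10) = 1 − Σ_{j=0}^{10} e^(−μ) μ^j/j! ≈ 0.7483.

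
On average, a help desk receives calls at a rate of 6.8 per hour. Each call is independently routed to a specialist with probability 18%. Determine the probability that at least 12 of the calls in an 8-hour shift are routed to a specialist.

0.2798

Thinning: the calls that are routed to a specialist themselves form a Poisson process with rate 0.18 × 6.8 = 1.224 per hour.
Over the interval, μ = 1.224 × 8 = 9.792 (an 8-hour shift = 8 hours).
P(N ≥ 12) = 1 − P(N ≤ 11) ≈ 0.2798.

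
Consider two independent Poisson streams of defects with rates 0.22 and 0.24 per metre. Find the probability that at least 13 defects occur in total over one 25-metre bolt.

Independent Poisson processes superpose: combined rate λ = 0.22 + 0.24 = 0.46 per metre.
Over the interval, μ = 0.46 × 25 = 11.5 (a 25-metre bolt = 25 metres).
P(N ≥ 13) = 1 − P(N ≤ 12) ≈ 0.3671.

0.3671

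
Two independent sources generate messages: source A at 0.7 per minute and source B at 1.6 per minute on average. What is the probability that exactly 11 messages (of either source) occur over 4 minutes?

Independent Poisson processes superpose: combined rate λ = 0.7 + 1.6 = 2.3 per minute.
Over the interval, μ = 2.3 × 4 = 9.2 (4 minutes).
P(N = 11) = e^(−9.2) · 9.2^11/11! ≈ 0.1012.

0.1012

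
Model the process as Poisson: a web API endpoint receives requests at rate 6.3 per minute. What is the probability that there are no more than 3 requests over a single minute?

With mean μ = 6.3 per minute,
P(N ≤ 3) = Σ_{j=0}^{3} e^(−μ) μ^j/j! ≈ 0.1264.

0.1264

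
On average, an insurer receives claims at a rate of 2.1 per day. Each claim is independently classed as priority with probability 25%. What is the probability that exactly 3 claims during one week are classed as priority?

Thinning: the claims that are classed as priority themselves form a Poisson process with rate 0.25 × 2.1 = 0.525 per day.
Over the interval, μ = 0.525 × 7 = 3.675 (a week = 7 days).
P(N = 3) = e^(−3.675) · 3.675^3/3! ≈ 0.2097.

0.2097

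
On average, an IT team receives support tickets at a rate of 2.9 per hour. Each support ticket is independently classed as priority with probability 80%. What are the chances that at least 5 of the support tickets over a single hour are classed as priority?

Thinning: the support tickets that are classed as priority themselves form a Poisson process with rate 0.8 × 2.9 = 2.32 per hour.
So μ = 2.32.
P(N ≥ 5) = 1 − P(N ≤ 4) ≈ 0.0861.

0.0861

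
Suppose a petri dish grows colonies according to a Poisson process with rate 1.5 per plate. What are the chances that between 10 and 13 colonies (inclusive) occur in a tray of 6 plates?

0.3387

Over the interval, μ = 1.5 × 6 = 9 (a tray of 6 plates = 6 plates).
P(10 ≤ N ≤ 13) = Σ_{j=10}^{13} e^(−9) · 9^j/j! ≈ 0.3387.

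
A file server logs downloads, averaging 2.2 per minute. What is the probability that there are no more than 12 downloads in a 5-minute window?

Over the interval, μ = 2.2 × 5 = 11 (a 5-minute window = 5 minutes).
P(N ≤ 12) = Σ_{j=0}^{12} e^(−μ) μ^j/j! ≈ 0.6887.

0.6887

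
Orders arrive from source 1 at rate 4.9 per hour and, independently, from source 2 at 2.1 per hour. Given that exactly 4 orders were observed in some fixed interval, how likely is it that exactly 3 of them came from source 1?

0.4116

Given the total, each event is independently from source 1 with probability p = λ_1/(λ_1+λ_2) = 4.9/7 = 0.7000.
So K ~ Binomial(4, 4.9/7): P(K = 3) = C(4,3) · (4.9/7)^3 · (2.1/7)^1 ≈ 0.4116.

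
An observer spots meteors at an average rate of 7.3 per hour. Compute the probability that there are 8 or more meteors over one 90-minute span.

0.8536

Over the interval, μ = 7.3 × 1.5 = 10.95 (a 90-minute span = 1.5 hours).
P(N ≥ 8) = 1 − P(N ≤ 7) = 1 − Σ_{j=0}^{7} e^(−μ) μ^j/j! ≈ 0.8536.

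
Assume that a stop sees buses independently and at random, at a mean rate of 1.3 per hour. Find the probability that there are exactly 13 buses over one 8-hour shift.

0.0814

Over the interval, μ = 1.3 × 8 = 10.4 (an 8-hour shift = 8 hours).
P(N = 13) = e^(−μ) μ^13/13! = e^(−10.4) · 10.4^13/6227020800 ≈ 0.0814.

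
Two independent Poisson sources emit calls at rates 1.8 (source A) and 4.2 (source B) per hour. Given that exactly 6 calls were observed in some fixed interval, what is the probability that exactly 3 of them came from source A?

0.1852

Given the total, each event is independently from source A with probability p = λ_A/(λ_A+λ_B) = 1.8/6 = 0.3000.
So K ~ Binomial(6, 1.8/6): P(K = 3) = C(6,3) · (1.8/6)^3 · (4.2/6)^3 ≈ 0.1852.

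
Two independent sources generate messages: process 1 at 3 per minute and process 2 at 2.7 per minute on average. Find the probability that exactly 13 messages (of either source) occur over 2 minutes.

Independent Poisson processes superpose: combined rate λ = 3 + 2.7 = 5.7 per minute.
Over the interval, μ = 5.7 × 2 = 11.4 (2 minutes).
P(N = 13) = e^(−11.4) · 11.4^13/13! ≈ 0.0987.

0.0987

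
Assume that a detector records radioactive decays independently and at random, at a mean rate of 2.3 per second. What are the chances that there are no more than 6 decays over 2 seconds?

Over the interval, μ = 2.3 × 2 = 4.6 (2 seconds).
P(N ≤ 6) = Σ_{j=0}^{6} e^(−μ) μ^j/j! ≈ 0.8180.

0.8180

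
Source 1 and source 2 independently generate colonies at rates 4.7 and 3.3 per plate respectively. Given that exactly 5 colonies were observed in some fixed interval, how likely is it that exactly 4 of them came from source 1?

0.2457

Given the total, each event is independently from source 1 with probability p = λ_1/(λ_1+λ_2) = 4.7/8 = 0.5875.
So K ~ Binomial(5, 4.7/8): P(K = 4) = C(5,4) · (4.7/8)^4 · (3.3/8)^1 ≈ 0.2457.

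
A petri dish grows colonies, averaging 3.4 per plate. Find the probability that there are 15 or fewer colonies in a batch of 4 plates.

0.7083

Over the interval, μ = 3.4 × 4 = 13.6 (a batch of 4 plates = 4 plates).
P(N ≤ 15) = Σ_{j=0}^{15} e^(−μ) μ^j/j! ≈ 0.7083.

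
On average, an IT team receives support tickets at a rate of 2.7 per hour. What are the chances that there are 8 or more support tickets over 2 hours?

Over the interval, μ = 2.7 × 2 = 5.4 (2 hours).
P(N ≥ 8) = 1 − P(N ≤ 7) = 1 − Σ_{j=0}^{7} e^(−μ) μ^j/j! ≈ 0.1783.

0.1783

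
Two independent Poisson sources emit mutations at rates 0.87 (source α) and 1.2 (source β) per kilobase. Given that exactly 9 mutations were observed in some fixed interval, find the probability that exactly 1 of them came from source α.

Given the total, each event is independently from source α with probability p = λ_α/(λ_α+λ_β) = 0.87/2.07 ≈ 0.4203.
So K ~ Binomial(9, 0.87/2.07): P(K = 1) = C(9,1) · (0.87/2.07)^1 · (1.2/2.07)^8 ≈ 0.0482.

0.0482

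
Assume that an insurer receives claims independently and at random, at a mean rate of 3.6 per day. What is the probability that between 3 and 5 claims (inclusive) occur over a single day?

With mean μ = 3.6 per day,
P(3 ≤ N ≤ 5) = Σ_{j=3}^{5} e^(−3.6) · 3.6^j/j! ≈ 0.5414.

0.5414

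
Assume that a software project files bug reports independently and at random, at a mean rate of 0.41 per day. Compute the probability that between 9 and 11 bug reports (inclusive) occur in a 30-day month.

Over the interval, μ = 0.41 × 30 = 12.3 (a 30-day month = 30 days).
P(9 ≤ N ≤ 11) = Σ_{j=9}^{11} e^(−12.3) · 12.3^j/j! ≈ 0.2914.

0.2914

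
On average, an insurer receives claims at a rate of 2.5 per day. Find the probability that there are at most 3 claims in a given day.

0.7576

With mean μ = 2.5 per day,
P(N ≤ 3) = Σ_{j=0}^{3} e^(−μ) μ^j/j! ≈ 0.7576.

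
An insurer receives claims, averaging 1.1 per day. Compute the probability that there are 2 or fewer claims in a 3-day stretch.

0.3594

Over the interval, μ = 1.1 × 3 = 3.3 (a 3-day stretch = 3 days).
P(N ≤ 2) = Σ_{j=0}^{2} e^(−μ) μ^j/j! ≈ 0.3594.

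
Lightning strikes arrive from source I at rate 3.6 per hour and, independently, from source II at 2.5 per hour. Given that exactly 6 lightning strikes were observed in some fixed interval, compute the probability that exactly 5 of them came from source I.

0.1760

Given the total, each event is independently from source I with probability p = λ_I/(λ_I+λ_II) = 3.6/6.1 ≈ 0.5902.
So K ~ Binomial(6, 3.6/6.1): P(K = 5) = C(6,5) · (3.6/6.1)^5 · (2.5/6.1)^1 ≈ 0.1760.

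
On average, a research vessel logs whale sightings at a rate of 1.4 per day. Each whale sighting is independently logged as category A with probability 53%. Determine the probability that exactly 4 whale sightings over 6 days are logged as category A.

0.1908

Thinning: the whale sightings that are logged as category A themselves form a Poisson process with rate 0.53 × 1.4 = 0.742 per day.
Over the interval, μ = 0.742 × 6 = 4.452 (6 days).
P(N = 4) = e^(−4.452) · 4.452^4/4! ≈ 0.1908.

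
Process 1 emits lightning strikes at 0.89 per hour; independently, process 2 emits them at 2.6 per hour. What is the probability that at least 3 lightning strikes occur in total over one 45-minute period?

0.4860

Independent Poisson processes superpose: combined rate λ = 0.89 + 2.6 = 3.49 per hour.
Over the interval, μ = 3.49 × 0.75 = 2.6175 (a 45-minute period = 0.75 hours).
P(N ≥ 3) = 1 − P(N ≤ 2) ≈ 0.4860.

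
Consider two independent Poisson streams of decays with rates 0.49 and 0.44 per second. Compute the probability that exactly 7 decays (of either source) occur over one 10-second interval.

0.1091

Independent Poisson processes superpose: combined rate λ = 0.49 + 0.44 = 0.93 per second.
Over the interval, μ = 0.93 × 10 = 9.3 (a 10-second interval = 10 seconds).
P(N = 7) = e^(−9.3) · 9.3^7/7! ≈ 0.1091.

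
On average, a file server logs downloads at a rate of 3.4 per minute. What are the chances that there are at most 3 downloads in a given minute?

With mean μ = 3.4 per minute,
P(N ≤ 3) = Σ_{j=0}^{3} e^(−μ) μ^j/j! ≈ 0.5584.

0.5584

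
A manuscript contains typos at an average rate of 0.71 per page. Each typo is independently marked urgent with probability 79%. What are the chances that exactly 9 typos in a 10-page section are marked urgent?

0.0555

Thinning: the typos that are marked urgent themselves form a Poisson process with rate 0.79 × 0.71 = 0.5609 per page.
Over the interval, μ = 0.5609 × 10 = 5.609 (a 10-page section = 10 pages).
P(N = 9) = e^(−5.609) · 5.609^9/9! ≈ 0.0555.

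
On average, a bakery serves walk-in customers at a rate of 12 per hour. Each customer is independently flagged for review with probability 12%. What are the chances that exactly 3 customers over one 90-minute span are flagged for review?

Thinning: the customers that are flagged for review themselves form a Poisson process with rate 0.12 × 12 = 1.44 per hour.
Over the interval, μ = 1.44 × 1.5 = 2.16 (a 90-minute span = 1.5 hours).
P(N = 3) = e^(−2.16) · 2.16^3/3! ≈ 0.1937.

0.1937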